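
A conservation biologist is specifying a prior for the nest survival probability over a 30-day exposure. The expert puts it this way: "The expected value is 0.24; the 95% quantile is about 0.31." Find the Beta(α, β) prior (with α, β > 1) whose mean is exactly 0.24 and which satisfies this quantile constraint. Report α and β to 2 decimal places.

With mean 0.24 fixed, write α = 0.24s, β = 0.76s where s = α+β.
Need P(θ < 0.31) = 0.95 under Beta(0.24s, 0.76s). Normal approximation: (q−m)/√(m(1−m)/s) ≈ z_{0.95} = 1.64, so s ≈ 0.24·0.76·(1.64)²/(0.31−0.24)² = 100.7.
At s = 100.7: P(θ<0.31) ≈ 0.944. Adjusting to match 0.95 gives s ≈ 107.90.
So α = 0.24·107.90 ≈ 25.90, β = 0.76·107.90 ≈ 82.01.

α ≈ 25.90, β ≈ 82.01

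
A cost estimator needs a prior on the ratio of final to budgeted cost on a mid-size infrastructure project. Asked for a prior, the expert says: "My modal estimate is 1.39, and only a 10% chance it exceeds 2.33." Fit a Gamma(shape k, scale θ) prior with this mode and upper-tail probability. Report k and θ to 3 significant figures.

Gamma(k,θ) with k>1 has mode (k−1)θ, so θ = 1.39/(k−1).
Need P(X < 2.33) = 0.9 with θ tied to k this way. Start at k = 2, θ = 1.39: P(X<2.33) ≈ 0.499.
Too low — raise k to concentrate. Iterating converges to k ≈ 8.08.
Then θ = 1.39/(8.08−1) ≈ 0.196.

k ≈ 8.08, θ ≈ 0.196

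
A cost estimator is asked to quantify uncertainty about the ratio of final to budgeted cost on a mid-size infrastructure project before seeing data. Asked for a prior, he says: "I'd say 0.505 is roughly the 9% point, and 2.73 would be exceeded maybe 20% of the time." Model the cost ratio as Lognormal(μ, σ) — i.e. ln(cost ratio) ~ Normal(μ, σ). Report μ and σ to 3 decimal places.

If T ~ Lognormal(μ,σ) then ln T ~ Normal(μ,σ), so the p-quantile of ln T is μ + z_p·σ.
ln(0.505) = -0.6832 and ln(2.73) = 1.004; z_{0.09} = -1.341, z_{0.8} = 0.8416.
σ = (1.004 − -0.6832)/(0.8416 − (-1.341)) = 0.773.
μ = -0.6832 − (-1.341)·0.773 = 0.354.

μ ≈ 0.354, σ ≈ 0.773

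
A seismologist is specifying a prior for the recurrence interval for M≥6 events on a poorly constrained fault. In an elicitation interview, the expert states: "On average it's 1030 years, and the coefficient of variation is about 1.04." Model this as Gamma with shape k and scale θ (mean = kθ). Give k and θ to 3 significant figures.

k ≈ 0.925, θ ≈ 1110

For Gamma(k, scale θ): mean = kθ, variance = kθ², so CV = 1/√k.
CV = 1.04, hence k = 1/CV² = 0.925.
Then θ = mean/k = 1030/0.925 = 1110.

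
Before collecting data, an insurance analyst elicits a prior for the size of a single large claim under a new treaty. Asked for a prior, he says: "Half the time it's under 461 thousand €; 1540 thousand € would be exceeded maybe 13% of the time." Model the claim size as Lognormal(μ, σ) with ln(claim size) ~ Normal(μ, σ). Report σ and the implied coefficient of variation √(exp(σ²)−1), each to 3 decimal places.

If T ~ Lognormal(μ,σ) then ln T ~ Normal(μ,σ), so the p-quantile of ln T is μ + z_p·σ.
ln(461) = 6.133 and ln(1540) = 7.34; z_{0.5} = 0, z_{0.87} = 1.126.
σ = (7.34 − 6.133)/(1.126 − (0)) = 1.071.
μ = 6.133 − (0)·1.071 = 6.133.
CV = √(exp(σ²)−1) = √(exp(1.1466)−1) = 1.465.

σ ≈ 1.071, CV ≈ 1.465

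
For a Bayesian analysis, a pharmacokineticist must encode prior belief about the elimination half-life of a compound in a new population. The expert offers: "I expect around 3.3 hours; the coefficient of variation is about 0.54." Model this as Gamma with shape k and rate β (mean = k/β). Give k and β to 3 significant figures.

k ≈ 3.43, β ≈ 1.04

For Gamma(k, rate β): mean = k/β, variance = k/β², so CV = 1/√k.
CV = 0.54, hence k = 1/CV² = 3.43.
Then β = k/mean = 3.43/3.3 = 1.04.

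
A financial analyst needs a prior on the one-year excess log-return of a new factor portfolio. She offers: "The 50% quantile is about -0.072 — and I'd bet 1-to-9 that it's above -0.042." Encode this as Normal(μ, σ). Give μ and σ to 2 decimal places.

For Normal(μ,σ), the p-quantile is μ + z_p·σ. Here z_{0.5} = 0, z_{0.9} = 1.282.
So -0.072 = μ + 0σ and -0.042 = μ + 1.282σ.
Subtracting: σ = (-0.042 − -0.072)/(1.282 − (0)) = 0.02.
Then μ = -0.072 − (0)·0.02 = -0.07.

μ = -0.07, σ = 0.02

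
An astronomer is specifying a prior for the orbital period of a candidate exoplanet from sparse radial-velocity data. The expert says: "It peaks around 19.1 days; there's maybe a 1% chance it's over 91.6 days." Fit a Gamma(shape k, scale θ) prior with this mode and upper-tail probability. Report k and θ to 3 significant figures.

Gamma(k,θ) with k>1 has mode (k−1)θ, so θ = 19.1/(k−1).
Need P(X < 91.6) = 0.99 with θ tied to k this way. Start at k = 2, θ = 19.1: P(X<91.6) ≈ 0.952.
Too low — raise k to concentrate. Iterating converges to k ≈ 2.61.
Then θ = 19.1/(2.61−1) ≈ 11.8.

k ≈ 2.61, θ ≈ 11.8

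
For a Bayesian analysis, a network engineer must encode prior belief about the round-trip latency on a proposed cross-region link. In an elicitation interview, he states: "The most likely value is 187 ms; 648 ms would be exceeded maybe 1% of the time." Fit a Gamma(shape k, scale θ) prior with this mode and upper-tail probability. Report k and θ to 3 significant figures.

Gamma(k,θ) with k>1 has mode (k−1)θ, so θ = 187/(k−1).
Need P(X < 648) = 0.99 with θ tied to k this way. Start at k = 2, θ = 187: P(X<648) ≈ 0.860.
Too low — raise k to concentrate. Iterating converges to k ≈ 3.81.
Then θ = 187/(3.81−1) ≈ 66.5.

k ≈ 3.81, θ ≈ 66.5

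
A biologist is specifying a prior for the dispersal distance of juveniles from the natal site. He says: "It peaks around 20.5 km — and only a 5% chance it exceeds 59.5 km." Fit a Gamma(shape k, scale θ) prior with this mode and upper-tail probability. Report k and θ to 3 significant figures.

Gamma(k,θ) with k>1 has mode (k−1)θ, so θ = 20.5/(k−1).
Need P(X < 59.5) = 0.95 with θ tied to k this way. Start at k = 2, θ = 20.5: P(X<59.5) ≈ 0.786.
Too low — raise k to concentrate. Iterating converges to k ≈ 3.35.
Then θ = 20.5/(3.35−1) ≈ 8.74.

k ≈ 3.35, θ ≈ 8.74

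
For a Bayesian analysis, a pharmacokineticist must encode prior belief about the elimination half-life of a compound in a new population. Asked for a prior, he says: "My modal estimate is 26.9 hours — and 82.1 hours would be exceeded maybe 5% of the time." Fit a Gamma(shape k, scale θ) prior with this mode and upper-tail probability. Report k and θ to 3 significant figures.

k ≈ 3.12, θ ≈ 12.7

Gamma(k,θ) with k>1 has mode (k−1)θ, so θ = 26.9/(k−1).
Need P(X < 82.1) = 0.95 with θ tied to k this way. Start at k = 2, θ = 26.9: P(X<82.1) ≈ 0.808.
Too low — raise k to concentrate. Iterating converges to k ≈ 3.12.
Then θ = 26.9/(3.12−1) ≈ 12.7.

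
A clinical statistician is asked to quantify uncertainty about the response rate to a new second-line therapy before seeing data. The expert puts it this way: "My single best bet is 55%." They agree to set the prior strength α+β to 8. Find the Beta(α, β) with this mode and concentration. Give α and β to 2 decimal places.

α = 4.30, β = 3.70

For α,β > 1 the Beta mode is (α−1)/(α+β−2). With α+β = 8, the mode is (α−1)/6.
Set (α−1)/6 = 0.55 → α = 1 + 0.55·6 = 4.30.
β = 8 − α = 3.70.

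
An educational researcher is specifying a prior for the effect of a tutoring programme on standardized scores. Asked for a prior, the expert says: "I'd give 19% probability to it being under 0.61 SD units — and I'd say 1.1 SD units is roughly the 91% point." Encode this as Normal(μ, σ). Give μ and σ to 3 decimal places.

μ = 0.804, σ = 0.221

The p-quantile of Normal(μ,σ) is μ + z_p·σ, with z_{0.19} = -0.8779 and z_{0.91} = 1.341.
Eliminate σ: μ = (z₂·x₁ − z₁·x₂)/(z₂ − z₁) = (1.341·0.61 − (-0.8779)·1.1)/2.219 = 0.804.
Then σ = (x₂ − x₁)/(z₂ − z₁) = (1.1 − 0.61)/2.219 = 0.221.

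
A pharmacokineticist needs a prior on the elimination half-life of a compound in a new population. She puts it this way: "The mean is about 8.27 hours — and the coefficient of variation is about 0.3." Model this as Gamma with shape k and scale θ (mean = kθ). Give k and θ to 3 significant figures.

For Gamma(k, scale θ): mean = kθ, variance = kθ², so CV = 1/√k.
CV = 0.3, hence k = 1/CV² = 11.1.
Then θ = mean/k = 8.27/11.1 = 0.744.

k ≈ 11.1, θ ≈ 0.744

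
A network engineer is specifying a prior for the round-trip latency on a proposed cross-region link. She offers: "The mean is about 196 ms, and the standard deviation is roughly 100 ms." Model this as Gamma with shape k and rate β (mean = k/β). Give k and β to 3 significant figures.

k ≈ 3.84, β ≈ 0.0196

For Gamma(k, rate β): mean = k/β, variance = k/β², so CV = 1/√k.
CV = SD/mean = 100/196 = 0.5102, hence k = 1/CV² = 3.84.
Then β = k/mean = 3.84/196 = 0.0196.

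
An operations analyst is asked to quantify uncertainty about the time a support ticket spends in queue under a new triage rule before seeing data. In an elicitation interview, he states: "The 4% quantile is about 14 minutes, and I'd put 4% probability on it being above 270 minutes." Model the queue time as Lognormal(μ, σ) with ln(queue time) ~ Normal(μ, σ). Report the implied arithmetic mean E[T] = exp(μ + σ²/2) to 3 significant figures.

If T ~ Lognormal(μ,σ) then ln T ~ Normal(μ,σ), so the p-quantile of ln T is μ + z_p·σ.
ln(14) = 2.639 and ln(270) = 5.598; z_{0.04} = -1.751, z_{0.96} = 1.751.
σ = (5.598 − 2.639)/(1.751 − (-1.751)) = 0.845.
μ = 2.639 − (-1.751)·0.845 = 4.119.
E[T] = exp(μ + σ²/2) = exp(4.119 + 0.3572) = 87.9 minutes.

E[T] ≈ 87.9 minutes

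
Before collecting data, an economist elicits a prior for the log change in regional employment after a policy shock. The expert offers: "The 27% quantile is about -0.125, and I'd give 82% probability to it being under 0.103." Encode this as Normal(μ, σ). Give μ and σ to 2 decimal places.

μ = -0.03, σ = 0.15

For Normal(μ,σ), the p-quantile is μ + z_p·σ. Here z_{0.27} = -0.6128, z_{0.82} = 0.9154.
So -0.125 = μ − 0.6128σ and 0.103 = μ + 0.9154σ.
Subtracting: σ = (0.103 − -0.125)/(0.9154 − (-0.6128)) = 0.15.
Then μ = -0.125 − (-0.6128)·0.15 = -0.03.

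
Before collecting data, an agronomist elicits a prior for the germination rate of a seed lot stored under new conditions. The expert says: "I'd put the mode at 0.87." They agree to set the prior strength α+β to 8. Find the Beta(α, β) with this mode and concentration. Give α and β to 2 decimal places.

α = 6.22, β = 1.78

For α,β > 1 the Beta mode is (α−1)/(α+β−2). With α+β = 8, the mode is (α−1)/6.
Set (α−1)/6 = 0.87 → α = 1 + 0.87·6 = 6.22.
β = 8 − α = 1.78.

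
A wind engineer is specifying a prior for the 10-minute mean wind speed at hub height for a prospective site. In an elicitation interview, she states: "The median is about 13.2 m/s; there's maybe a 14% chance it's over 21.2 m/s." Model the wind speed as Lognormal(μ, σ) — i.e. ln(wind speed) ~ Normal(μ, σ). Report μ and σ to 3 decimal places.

μ ≈ 2.580, σ ≈ 0.439

If T ~ Lognormal(μ,σ) then ln T ~ Normal(μ,σ), so the p-quantile of ln T is μ + z_p·σ.
ln(13.2) = 2.58 and ln(21.2) = 3.054; z_{0.5} = 0, z_{0.86} = 1.08.
σ = (3.054 − 2.58)/(1.08 − (0)) = 0.439.
μ = 2.58 − (0)·0.439 = 2.580.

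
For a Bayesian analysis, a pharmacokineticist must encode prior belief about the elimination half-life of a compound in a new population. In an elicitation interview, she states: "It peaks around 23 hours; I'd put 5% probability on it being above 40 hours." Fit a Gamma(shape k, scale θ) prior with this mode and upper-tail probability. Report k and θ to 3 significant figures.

Gamma(k,θ) with k>1 has mode (k−1)θ, so θ = 23/(k−1).
Need P(X < 40) = 0.95 with θ tied to k this way. Start at k = 2, θ = 23: P(X<40) ≈ 0.519.
Too low — raise k to concentrate. Iterating converges to k ≈ 10.1.
Then θ = 23/(10.1−1) ≈ 2.52.

k ≈ 10.1, θ ≈ 2.52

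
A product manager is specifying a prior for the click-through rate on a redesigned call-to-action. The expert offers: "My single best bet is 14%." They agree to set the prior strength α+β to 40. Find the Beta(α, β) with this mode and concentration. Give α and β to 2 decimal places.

For α,β > 1 the Beta mode is (α−1)/(α+β−2). With α+β = 40, the mode is (α−1)/38.
Set (α−1)/38 = 0.14 → α = 1 + 0.14·38 = 6.32.
β = 40 − α = 33.68.

α = 6.32, β = 33.68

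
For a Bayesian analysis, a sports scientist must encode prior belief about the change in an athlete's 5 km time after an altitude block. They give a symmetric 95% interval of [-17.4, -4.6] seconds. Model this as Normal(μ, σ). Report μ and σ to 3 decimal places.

A symmetric 95% interval runs μ ± z·σ with z = 1.96.
Half-width = 6.4, so σ = 6.4/1.96 = 3.265.
μ is the interval midpoint, -11.000.

μ = -11.000, σ = 3.265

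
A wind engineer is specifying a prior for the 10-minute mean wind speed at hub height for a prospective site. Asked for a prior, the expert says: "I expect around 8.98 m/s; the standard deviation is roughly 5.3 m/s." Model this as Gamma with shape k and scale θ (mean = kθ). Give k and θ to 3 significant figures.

For Gamma(k, scale θ): mean = kθ, variance = kθ², so CV = 1/√k.
CV = SD/mean = 5.3/8.98 = 0.5902, hence k = 1/CV² = 2.87.
Then θ = mean/k = 8.98/2.87 = 3.13.

k ≈ 2.87, θ ≈ 3.13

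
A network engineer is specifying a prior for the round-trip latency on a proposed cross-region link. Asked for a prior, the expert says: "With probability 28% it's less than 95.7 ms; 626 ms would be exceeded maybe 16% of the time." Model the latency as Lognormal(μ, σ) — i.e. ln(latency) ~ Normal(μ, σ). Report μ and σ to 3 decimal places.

If T ~ Lognormal(μ,σ) then ln T ~ Normal(μ,σ), so the p-quantile of ln T is μ + z_p·σ.
ln(95.7) = 4.561 and ln(626) = 6.439; z_{0.28} = -0.5828, z_{0.84} = 0.9945.
σ = (6.439 − 4.561)/(0.9945 − (-0.5828)) = 1.191.
μ = 4.561 − (-0.5828)·1.191 = 5.255.

μ ≈ 5.255, σ ≈ 1.191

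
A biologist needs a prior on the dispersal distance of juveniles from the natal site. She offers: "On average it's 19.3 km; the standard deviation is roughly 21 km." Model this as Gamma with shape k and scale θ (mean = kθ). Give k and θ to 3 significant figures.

k ≈ 0.845, θ ≈ 22.8

For Gamma(k, scale θ): mean = kθ, variance = kθ², so CV = 1/√k.
CV = SD/mean = 21/19.3 = 1.088, hence k = 1/CV² = 0.845.
Then θ = mean/k = 19.3/0.845 = 22.8.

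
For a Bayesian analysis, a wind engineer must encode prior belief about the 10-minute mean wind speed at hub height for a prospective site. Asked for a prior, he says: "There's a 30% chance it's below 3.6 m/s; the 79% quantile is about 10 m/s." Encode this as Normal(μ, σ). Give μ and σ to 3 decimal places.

μ = 6.122, σ = 4.809

The p-quantile of Normal(μ,σ) is μ + z_p·σ, with z_{0.3} = -0.5244 and z_{0.79} = 0.8064.
Eliminate σ: μ = (z₂·x₁ − z₁·x₂)/(z₂ − z₁) = (0.8064·3.6 − (-0.5244)·10)/1.331 = 6.122.
Then σ = (x₂ − x₁)/(z₂ − z₁) = (10 − 3.6)/1.331 = 4.809.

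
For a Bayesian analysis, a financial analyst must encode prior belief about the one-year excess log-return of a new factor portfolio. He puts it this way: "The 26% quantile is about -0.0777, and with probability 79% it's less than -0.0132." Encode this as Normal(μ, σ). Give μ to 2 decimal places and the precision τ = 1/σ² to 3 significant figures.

The p-quantile of Normal(μ,σ) is μ + z_p·σ, with z_{0.26} = -0.6433 and z_{0.79} = 0.8064.
Eliminate σ: μ = (z₂·x₁ − z₁·x₂)/(z₂ − z₁) = (0.8064·-0.0777 − (-0.6433)·-0.0132)/1.45 = -0.05.
Then σ = (x₂ − x₁)/(z₂ − z₁) = (-0.0132 − -0.0777)/1.45 = 0.04.
Precision τ = 1/σ² = 1/0.04449² = 505.

μ = -0.05, τ = 505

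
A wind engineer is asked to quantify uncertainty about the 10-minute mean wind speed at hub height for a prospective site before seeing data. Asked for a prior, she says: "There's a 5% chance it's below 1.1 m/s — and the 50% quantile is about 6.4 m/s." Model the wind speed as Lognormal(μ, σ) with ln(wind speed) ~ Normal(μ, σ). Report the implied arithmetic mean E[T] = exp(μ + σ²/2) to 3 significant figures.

If T ~ Lognormal(μ,σ) then ln T ~ Normal(μ,σ), so the p-quantile of ln T is μ + z_p·σ.
ln(1.1) = 0.09531 and ln(6.4) = 1.856; z_{0.05} = -1.645, z_{0.5} = 0.
σ = (1.856 − 0.09531)/(0 − (-1.645)) = 1.071.
μ = 0.09531 − (-1.645)·1.071 = 1.856.
E[T] = exp(μ + σ²/2) = exp(1.856 + 0.5731) = 11.4 m/s.

E[T] ≈ 11.4 m/s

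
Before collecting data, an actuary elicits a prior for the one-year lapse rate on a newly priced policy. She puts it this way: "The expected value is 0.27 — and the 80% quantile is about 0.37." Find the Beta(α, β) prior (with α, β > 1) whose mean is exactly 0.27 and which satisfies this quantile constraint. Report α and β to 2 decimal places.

α ≈ 3.48, β ≈ 9.40

With mean 0.27 fixed, write α = 0.27s, β = 0.73s where s = α+β.
Need P(θ < 0.37) = 0.8 under Beta(0.27s, 0.73s). Normal approximation: (q−m)/√(m(1−m)/s) ≈ z_{0.8} = 0.842, so s ≈ 0.27·0.73·(0.842)²/(0.37−0.27)² = 14.0.
At s = 14.0: P(θ<0.37) ≈ 0.808. Adjusting to match 0.8 gives s ≈ 12.87.
So α = 0.27·12.87 ≈ 3.48, β = 0.73·12.87 ≈ 9.40.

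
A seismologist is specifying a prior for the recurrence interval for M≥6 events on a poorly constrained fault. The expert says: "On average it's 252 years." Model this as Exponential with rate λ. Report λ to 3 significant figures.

Exponential mean = 1/λ, so λ = 1/252.0 = 0.00397.

λ ≈ 0.00397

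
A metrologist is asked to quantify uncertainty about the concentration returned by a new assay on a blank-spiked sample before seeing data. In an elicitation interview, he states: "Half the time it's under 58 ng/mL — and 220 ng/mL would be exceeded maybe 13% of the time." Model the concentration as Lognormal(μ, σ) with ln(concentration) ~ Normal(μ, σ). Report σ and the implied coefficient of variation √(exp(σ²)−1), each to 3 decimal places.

σ ≈ 1.184, CV ≈ 1.749

If T ~ Lognormal(μ,σ) then ln T ~ Normal(μ,σ), so the p-quantile of ln T is μ + z_p·σ.
ln(58) = 4.06 and ln(220) = 5.394; z_{0.5} = 0, z_{0.87} = 1.126.
σ = (5.394 − 4.06)/(1.126 − (0)) = 1.184.
μ = 4.06 − (0)·1.184 = 4.060.
CV = √(exp(σ²)−1) = √(exp(1.4009)−1) = 1.749.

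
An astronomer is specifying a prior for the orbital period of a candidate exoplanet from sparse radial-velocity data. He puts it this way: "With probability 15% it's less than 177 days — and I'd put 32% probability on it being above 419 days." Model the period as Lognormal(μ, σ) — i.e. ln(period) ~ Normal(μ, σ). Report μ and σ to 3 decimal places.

If T ~ Lognormal(μ,σ) then ln T ~ Normal(μ,σ), so the p-quantile of ln T is μ + z_p·σ.
ln(177) = 5.176 and ln(419) = 6.038; z_{0.15} = -1.036, z_{0.68} = 0.4677.
σ = (6.038 − 5.176)/(0.4677 − (-1.036)) = 0.573.
μ = 5.176 − (-1.036)·0.573 = 5.770.

μ ≈ 5.770, σ ≈ 0.573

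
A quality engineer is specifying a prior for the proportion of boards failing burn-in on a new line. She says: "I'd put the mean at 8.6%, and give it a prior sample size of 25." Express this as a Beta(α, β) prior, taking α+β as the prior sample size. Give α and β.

Under the effective-sample-size interpretation, Beta(α, β) has prior mean α/(α+β) and prior sample size α+β.
So α+β = 25 and α/(α+β) = 0.086, giving α = 0.086·25 = 2.15 and β = 25 − 2.15 = 22.85.

α = 2.15, β = 22.85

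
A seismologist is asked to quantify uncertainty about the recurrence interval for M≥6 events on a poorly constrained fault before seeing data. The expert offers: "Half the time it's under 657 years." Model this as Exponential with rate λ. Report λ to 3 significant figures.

Exponential median = ln 2 / λ, so λ = ln 2 / 657.0 = 0.00106.

λ ≈ 0.00106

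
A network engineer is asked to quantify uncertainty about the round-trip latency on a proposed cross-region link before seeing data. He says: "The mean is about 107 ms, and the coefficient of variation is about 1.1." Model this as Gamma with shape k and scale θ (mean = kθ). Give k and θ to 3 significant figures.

k ≈ 0.826, θ ≈ 129

For Gamma(k, scale θ): mean = kθ, variance = kθ², so CV = 1/√k.
CV = 1.1, hence k = 1/CV² = 0.826.
Then θ = mean/k = 107/0.826 = 129.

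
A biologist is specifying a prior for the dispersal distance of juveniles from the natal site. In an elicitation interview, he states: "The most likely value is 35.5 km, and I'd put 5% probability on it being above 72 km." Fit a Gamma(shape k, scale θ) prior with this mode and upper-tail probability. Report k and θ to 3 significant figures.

Gamma(k,θ) with k>1 has mode (k−1)θ, so θ = 35.5/(k−1).
Need P(X < 72) = 0.95 with θ tied to k this way. Start at k = 2, θ = 35.5: P(X<72) ≈ 0.602.
Too low — raise k to concentrate. Iterating converges to k ≈ 6.54.
Then θ = 35.5/(6.54−1) ≈ 6.41.

k ≈ 6.54, θ ≈ 6.41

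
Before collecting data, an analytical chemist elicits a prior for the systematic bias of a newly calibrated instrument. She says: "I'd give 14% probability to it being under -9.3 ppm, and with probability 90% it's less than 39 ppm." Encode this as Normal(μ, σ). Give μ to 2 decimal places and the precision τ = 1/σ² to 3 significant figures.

For Normal(μ,σ), the p-quantile is μ + z_p·σ. Here z_{0.14} = -1.08, z_{0.9} = 1.282.
So -9.3 = μ − 1.08σ and 39 = μ + 1.282σ.
Subtracting: σ = (39 − -9.3)/(1.282 − (-1.08)) = 20.45.
Then μ = -9.3 − (-1.08)·20.45 = 12.79.
Precision τ = 1/σ² = 1/20.45² = 0.00239.

μ = 12.79, τ = 0.00239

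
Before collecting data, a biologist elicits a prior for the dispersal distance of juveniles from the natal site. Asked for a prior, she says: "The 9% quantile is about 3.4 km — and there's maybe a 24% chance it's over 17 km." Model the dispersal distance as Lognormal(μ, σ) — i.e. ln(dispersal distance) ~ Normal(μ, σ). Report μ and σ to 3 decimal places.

μ ≈ 2.278, σ ≈ 0.786

If T ~ Lognormal(μ,σ) then ln T ~ Normal(μ,σ), so the p-quantile of ln T is μ + z_p·σ.
ln(3.4) = 1.224 and ln(17) = 2.833; z_{0.09} = -1.341, z_{0.76} = 0.7063.
σ = (2.833 − 1.224)/(0.7063 − (-1.341)) = 0.786.
μ = 1.224 − (-1.341)·0.786 = 2.278.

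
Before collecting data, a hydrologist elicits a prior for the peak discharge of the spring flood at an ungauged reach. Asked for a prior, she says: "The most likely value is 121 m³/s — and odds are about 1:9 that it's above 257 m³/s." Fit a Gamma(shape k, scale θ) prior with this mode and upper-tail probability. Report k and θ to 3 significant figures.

k ≈ 4.39, θ ≈ 35.7

Gamma(k,θ) with k>1 has mode (k−1)θ, so θ = 121/(k−1).
Need P(X < 257) = 0.9 with θ tied to k this way. Start at k = 2, θ = 121: P(X<257) ≈ 0.627.
Too low — raise k to concentrate. Iterating converges to k ≈ 4.39.
Then θ = 121/(4.39−1) ≈ 35.7.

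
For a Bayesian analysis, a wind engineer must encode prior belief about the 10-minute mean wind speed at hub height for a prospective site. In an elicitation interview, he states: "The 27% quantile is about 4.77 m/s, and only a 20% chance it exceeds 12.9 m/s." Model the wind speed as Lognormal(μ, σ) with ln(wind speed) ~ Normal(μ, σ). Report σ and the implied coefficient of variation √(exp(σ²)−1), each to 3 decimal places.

If T ~ Lognormal(μ,σ) then ln T ~ Normal(μ,σ), so the p-quantile of ln T is μ + z_p·σ.
ln(4.77) = 1.562 and ln(12.9) = 2.557; z_{0.27} = -0.6128, z_{0.8} = 0.8416.
σ = (2.557 − 1.562)/(0.8416 − (-0.6128)) = 0.684.
μ = 1.562 − (-0.6128)·0.684 = 1.982.
CV = √(exp(σ²)−1) = √(exp(0.4679)−1) = 0.772.

σ ≈ 0.684, CV ≈ 0.772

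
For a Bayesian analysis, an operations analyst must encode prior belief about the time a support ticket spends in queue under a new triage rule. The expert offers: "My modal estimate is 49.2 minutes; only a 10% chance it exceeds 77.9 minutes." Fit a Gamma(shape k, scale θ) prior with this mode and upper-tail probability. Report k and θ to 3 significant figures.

Gamma(k,θ) with k>1 has mode (k−1)θ, so θ = 49.2/(k−1).
Need P(X < 77.9) = 0.9 with θ tied to k this way. Start at k = 2, θ = 49.2: P(X<77.9) ≈ 0.470.
Too low — raise k to concentrate. Iterating converges to k ≈ 9.88.
Then θ = 49.2/(9.88−1) ≈ 5.54.

k ≈ 9.88, θ ≈ 5.54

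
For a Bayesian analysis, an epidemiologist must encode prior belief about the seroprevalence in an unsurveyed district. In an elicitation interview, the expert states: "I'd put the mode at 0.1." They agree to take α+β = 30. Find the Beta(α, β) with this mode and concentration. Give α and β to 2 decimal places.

For α,β > 1 the Beta mode is (α−1)/(α+β−2). With α+β = 30, the mode is (α−1)/28.
Set (α−1)/28 = 0.1 → α = 1 + 0.1·28 = 3.80.
β = 30 − α = 26.20.

α = 3.80, β = 26.20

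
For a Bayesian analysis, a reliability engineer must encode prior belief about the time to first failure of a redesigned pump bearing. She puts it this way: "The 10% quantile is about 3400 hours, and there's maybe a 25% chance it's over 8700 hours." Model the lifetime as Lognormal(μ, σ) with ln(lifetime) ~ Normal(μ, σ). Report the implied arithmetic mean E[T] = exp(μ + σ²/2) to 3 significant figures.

If T ~ Lognormal(μ,σ) then ln T ~ Normal(μ,σ), so the p-quantile of ln T is μ + z_p·σ.
ln(3400) = 8.132 and ln(8700) = 9.071; z_{0.1} = -1.282, z_{0.75} = 0.6745.
σ = (9.071 − 8.132)/(0.6745 − (-1.282)) = 0.480.
μ = 8.132 − (-1.282)·0.480 = 8.747.
E[T] = exp(μ + σ²/2) = exp(8.747 + 0.1154) = 7060 hours.

E[T] ≈ 7060 hours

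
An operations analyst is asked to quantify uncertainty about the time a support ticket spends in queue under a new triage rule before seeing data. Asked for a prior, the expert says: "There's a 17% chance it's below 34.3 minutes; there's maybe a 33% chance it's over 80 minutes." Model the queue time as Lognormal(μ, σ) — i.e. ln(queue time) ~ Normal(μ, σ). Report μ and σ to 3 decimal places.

μ ≈ 4.115, σ ≈ 0.607

If T ~ Lognormal(μ,σ) then ln T ~ Normal(μ,σ), so the p-quantile of ln T is μ + z_p·σ.
ln(34.3) = 3.535 and ln(80) = 4.382; z_{0.17} = -0.9542, z_{0.67} = 0.4399.
σ = (4.382 − 3.535)/(0.4399 − (-0.9542)) = 0.607.
μ = 3.535 − (-0.9542)·0.607 = 4.115.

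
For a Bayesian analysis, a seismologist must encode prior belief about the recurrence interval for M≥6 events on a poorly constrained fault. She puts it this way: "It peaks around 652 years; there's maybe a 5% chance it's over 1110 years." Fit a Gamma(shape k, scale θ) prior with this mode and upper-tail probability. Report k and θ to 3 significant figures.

k ≈ 10.9, θ ≈ 66.1

Gamma(k,θ) with k>1 has mode (k−1)θ, so θ = 652/(k−1).
Need P(X < 1110) = 0.95 with θ tied to k this way. Start at k = 2, θ = 652: P(X<1110) ≈ 0.508.
Too low — raise k to concentrate. Iterating converges to k ≈ 10.9.
Then θ = 652/(10.9−1) ≈ 66.1.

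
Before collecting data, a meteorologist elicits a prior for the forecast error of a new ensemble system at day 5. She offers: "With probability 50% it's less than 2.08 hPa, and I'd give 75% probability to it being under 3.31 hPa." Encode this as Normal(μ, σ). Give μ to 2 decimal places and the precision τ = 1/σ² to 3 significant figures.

μ = 2.08, τ = 0.301

The p-quantile of Normal(μ,σ) is μ + z_p·σ, with z_{0.5} = 0 and z_{0.75} = 0.6745.
Eliminate σ: μ = (z₂·x₁ − z₁·x₂)/(z₂ − z₁) = (0.6745·2.08 − (0)·3.31)/0.6745 = 2.08.
Then σ = (x₂ − x₁)/(z₂ − z₁) = (3.31 − 2.08)/0.6745 = 1.82.
Precision τ = 1/σ² = 1/1.824² = 0.301.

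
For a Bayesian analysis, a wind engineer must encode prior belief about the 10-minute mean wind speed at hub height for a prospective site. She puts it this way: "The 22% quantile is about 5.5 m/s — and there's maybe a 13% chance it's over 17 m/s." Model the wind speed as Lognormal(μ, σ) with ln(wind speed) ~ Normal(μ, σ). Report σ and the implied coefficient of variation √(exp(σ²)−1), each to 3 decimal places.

σ ≈ 0.594, CV ≈ 0.651

If T ~ Lognormal(μ,σ) then ln T ~ Normal(μ,σ), so the p-quantile of ln T is μ + z_p·σ.
ln(5.5) = 1.705 and ln(17) = 2.833; z_{0.22} = -0.7722, z_{0.87} = 1.126.
σ = (2.833 − 1.705)/(1.126 − (-0.7722)) = 0.594.
μ = 1.705 − (-0.7722)·0.594 = 2.164.
CV = √(exp(σ²)−1) = √(exp(0.3533)−1) = 0.651.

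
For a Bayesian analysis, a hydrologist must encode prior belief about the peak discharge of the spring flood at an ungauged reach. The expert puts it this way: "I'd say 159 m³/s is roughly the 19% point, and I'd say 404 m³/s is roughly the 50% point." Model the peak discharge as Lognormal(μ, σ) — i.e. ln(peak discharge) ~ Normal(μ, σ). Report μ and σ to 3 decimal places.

If T ~ Lognormal(μ,σ) then ln T ~ Normal(μ,σ), so the p-quantile of ln T is μ + z_p·σ.
ln(159) = 5.069 and ln(404) = 6.001; z_{0.19} = -0.8779, z_{0.5} = 0.
σ = (6.001 − 5.069)/(0 − (-0.8779)) = 1.062.
μ = 5.069 − (-0.8779)·1.062 = 6.001.

μ ≈ 6.001, σ ≈ 1.062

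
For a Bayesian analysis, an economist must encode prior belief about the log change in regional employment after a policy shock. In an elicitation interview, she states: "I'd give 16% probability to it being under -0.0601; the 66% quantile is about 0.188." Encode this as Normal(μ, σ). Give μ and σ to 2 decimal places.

The p-quantile of Normal(μ,σ) is μ + z_p·σ, with z_{0.16} = -0.9945 and z_{0.66} = 0.4125.
Eliminate σ: μ = (z₂·x₁ − z₁·x₂)/(z₂ − z₁) = (0.4125·-0.0601 − (-0.9945)·0.188)/1.407 = 0.12.
Then σ = (x₂ − x₁)/(z₂ − z₁) = (0.188 − -0.0601)/1.407 = 0.18.

μ = 0.12, σ = 0.18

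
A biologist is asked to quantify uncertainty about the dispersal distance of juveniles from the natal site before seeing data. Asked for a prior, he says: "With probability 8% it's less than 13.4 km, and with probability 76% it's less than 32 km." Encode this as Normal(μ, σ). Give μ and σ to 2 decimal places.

μ = 25.78, σ = 8.81

For Normal(μ,σ), the p-quantile is μ + z_p·σ. Here z_{0.08} = -1.405, z_{0.76} = 0.7063.
So 13.4 = μ − 1.405σ and 32 = μ + 0.7063σ.
Subtracting: σ = (32 − 13.4)/(0.7063 − (-1.405)) = 8.81.
Then μ = 13.4 − (-1.405)·8.81 = 25.78.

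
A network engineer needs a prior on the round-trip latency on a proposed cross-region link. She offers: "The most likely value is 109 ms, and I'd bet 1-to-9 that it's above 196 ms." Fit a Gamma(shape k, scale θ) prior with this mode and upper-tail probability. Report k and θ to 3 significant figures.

Gamma(k,θ) with k>1 has mode (k−1)θ, so θ = 109/(k−1).
Need P(X < 196) = 0.9 with θ tied to k this way. Start at k = 2, θ = 109: P(X<196) ≈ 0.537.
Too low — raise k to concentrate. Iterating converges to k ≈ 6.53.
Then θ = 109/(6.53−1) ≈ 19.7.

k ≈ 6.53, θ ≈ 19.7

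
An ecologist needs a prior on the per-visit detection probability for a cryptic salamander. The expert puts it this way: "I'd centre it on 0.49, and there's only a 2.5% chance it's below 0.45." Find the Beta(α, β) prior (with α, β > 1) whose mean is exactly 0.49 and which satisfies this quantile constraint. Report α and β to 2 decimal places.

α ≈ 292.83, β ≈ 304.78

With mean 0.49 fixed, write α = 0.49s, β = 0.51s where s = α+β.
Need P(θ < 0.45) = 0.025 under Beta(0.49s, 0.51s). Normal approximation: (q−m)/√(m(1−m)/s) ≈ z_{0.025} = -1.96, so s ≈ 0.49·0.51·(-1.96)²/(0.45−0.49)² = 600.0.
At s = 600.0: P(θ<0.45) ≈ 0.025. Adjusting to match 0.025 gives s ≈ 597.61.
So α = 0.49·597.61 ≈ 292.83, β = 0.51·597.61 ≈ 304.78.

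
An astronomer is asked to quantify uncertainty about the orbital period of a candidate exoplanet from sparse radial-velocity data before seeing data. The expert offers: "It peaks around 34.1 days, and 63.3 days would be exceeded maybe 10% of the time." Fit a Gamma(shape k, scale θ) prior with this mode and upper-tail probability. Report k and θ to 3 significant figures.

Gamma(k,θ) with k>1 has mode (k−1)θ, so θ = 34.1/(k−1).
Need P(X < 63.3) = 0.9 with θ tied to k this way. Start at k = 2, θ = 34.1: P(X<63.3) ≈ 0.554.
Too low — raise k to concentrate. Iterating converges to k ≈ 5.99.
Then θ = 34.1/(5.99−1) ≈ 6.84.

k ≈ 5.99, θ ≈ 6.84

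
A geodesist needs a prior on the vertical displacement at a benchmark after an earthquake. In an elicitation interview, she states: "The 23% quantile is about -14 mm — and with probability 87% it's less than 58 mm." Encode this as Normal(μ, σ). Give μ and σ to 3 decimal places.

μ = 14.520, σ = 38.601

For Normal(μ,σ), the p-quantile is μ + z_p·σ. Here z_{0.23} = -0.7388, z_{0.87} = 1.126.
So -14 = μ − 0.7388σ and 58 = μ + 1.126σ.
Subtracting: σ = (58 − -14)/(1.126 − (-0.7388)) = 38.601.
Then μ = -14 − (-0.7388)·38.601 = 14.520.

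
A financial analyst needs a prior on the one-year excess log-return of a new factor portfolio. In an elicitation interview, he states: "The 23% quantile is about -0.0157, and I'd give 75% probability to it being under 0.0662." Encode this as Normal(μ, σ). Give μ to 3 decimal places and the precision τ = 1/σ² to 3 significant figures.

μ = 0.027, τ = 298

The p-quantile of Normal(μ,σ) is μ + z_p·σ, with z_{0.23} = -0.7388 and z_{0.75} = 0.6745.
Eliminate σ: μ = (z₂·x₁ − z₁·x₂)/(z₂ − z₁) = (0.6745·-0.0157 − (-0.7388)·0.0662)/1.413 = 0.027.
Then σ = (x₂ − x₁)/(z₂ − z₁) = (0.0662 − -0.0157)/1.413 = 0.058.
Precision τ = 1/σ² = 1/0.05795² = 298.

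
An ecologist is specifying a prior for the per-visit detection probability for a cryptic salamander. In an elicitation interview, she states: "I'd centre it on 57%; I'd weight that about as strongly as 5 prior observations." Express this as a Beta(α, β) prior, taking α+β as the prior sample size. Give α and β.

Under the effective-sample-size interpretation, Beta(α, β) has prior mean α/(α+β) and prior sample size α+β.
So α+β = 5 and α/(α+β) = 0.57, giving α = 0.57·5 = 2.85 and β = 5 − 2.85 = 2.15.

α = 2.85, β = 2.15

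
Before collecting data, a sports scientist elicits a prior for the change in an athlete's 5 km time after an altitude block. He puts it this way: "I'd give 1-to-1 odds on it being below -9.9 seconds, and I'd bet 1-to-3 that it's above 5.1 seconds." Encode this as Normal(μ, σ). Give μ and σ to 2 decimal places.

For Normal(μ,σ), the p-quantile is μ + z_p·σ. Here z_{0.5} = 0, z_{0.75} = 0.6745.
So -9.9 = μ + 0σ and 5.1 = μ + 0.6745σ.
Subtracting: σ = (5.1 − -9.9)/(0.6745 − (0)) = 22.24.
Then μ = -9.9 − (0)·22.24 = -9.90.

μ = -9.90, σ = 22.24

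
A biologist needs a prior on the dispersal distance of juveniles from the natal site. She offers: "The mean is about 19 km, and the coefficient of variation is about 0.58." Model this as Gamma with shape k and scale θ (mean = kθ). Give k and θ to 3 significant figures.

k ≈ 2.97, θ ≈ 6.39

For Gamma(k, scale θ): mean = kθ, variance = kθ², so CV = 1/√k.
CV = 0.58, hence k = 1/CV² = 2.97.
Then θ = mean/k = 19/2.97 = 6.39.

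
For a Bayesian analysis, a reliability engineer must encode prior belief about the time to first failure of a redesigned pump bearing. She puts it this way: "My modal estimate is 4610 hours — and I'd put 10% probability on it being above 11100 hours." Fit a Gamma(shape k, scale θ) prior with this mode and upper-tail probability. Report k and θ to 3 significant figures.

k ≈ 3.49, θ ≈ 1850

Gamma(k,θ) with k>1 has mode (k−1)θ, so θ = 4610/(k−1).
Need P(X < 11100) = 0.9 with θ tied to k this way. Start at k = 2, θ = 4610: P(X<11100) ≈ 0.693.
Too low — raise k to concentrate. Iterating converges to k ≈ 3.49.
Then θ = 4610/(3.49−1) ≈ 1850.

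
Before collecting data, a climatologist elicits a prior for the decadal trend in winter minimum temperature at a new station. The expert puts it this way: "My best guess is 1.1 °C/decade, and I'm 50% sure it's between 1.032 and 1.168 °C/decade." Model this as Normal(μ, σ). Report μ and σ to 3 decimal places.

μ = 1.100, σ = 0.101

A symmetric 50% interval runs μ ± z·σ with z = 0.6745.
Half-width = 0.068, so σ = 0.068/0.6745 = 0.101.
μ is the stated best guess, 1.100.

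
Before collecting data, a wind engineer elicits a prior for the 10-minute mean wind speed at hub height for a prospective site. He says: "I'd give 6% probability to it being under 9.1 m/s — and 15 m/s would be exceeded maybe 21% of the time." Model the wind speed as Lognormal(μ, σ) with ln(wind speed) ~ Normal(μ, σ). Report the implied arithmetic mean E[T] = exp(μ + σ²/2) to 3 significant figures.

E[T] ≈ 12.9 m/s

If T ~ Lognormal(μ,σ) then ln T ~ Normal(μ,σ), so the p-quantile of ln T is μ + z_p·σ.
ln(9.1) = 2.208 and ln(15) = 2.708; z_{0.06} = -1.555, z_{0.79} = 0.8064.
σ = (2.708 − 2.208)/(0.8064 − (-1.555)) = 0.212.
μ = 2.208 − (-1.555)·0.212 = 2.537.
E[T] = exp(μ + σ²/2) = exp(2.537 + 0.0224) = 12.9 m/s.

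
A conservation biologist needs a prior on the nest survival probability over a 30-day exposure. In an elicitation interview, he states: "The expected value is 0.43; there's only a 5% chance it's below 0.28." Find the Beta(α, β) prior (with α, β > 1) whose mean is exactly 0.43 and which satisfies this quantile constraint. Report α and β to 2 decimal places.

With mean 0.43 fixed, write α = 0.43s, β = 0.57s where s = α+β.
Need P(θ < 0.28) = 0.05 under Beta(0.43s, 0.57s). Normal approximation: (q−m)/√(m(1−m)/s) ≈ z_{0.05} = -1.64, so s ≈ 0.43·0.57·(-1.64)²/(0.28−0.43)² = 29.5.
At s = 29.5: P(θ<0.28) ≈ 0.044. Adjusting to match 0.05 gives s ≈ 27.44.
So α = 0.43·27.44 ≈ 11.80, β = 0.57·27.44 ≈ 15.64.

α ≈ 11.80, β ≈ 15.64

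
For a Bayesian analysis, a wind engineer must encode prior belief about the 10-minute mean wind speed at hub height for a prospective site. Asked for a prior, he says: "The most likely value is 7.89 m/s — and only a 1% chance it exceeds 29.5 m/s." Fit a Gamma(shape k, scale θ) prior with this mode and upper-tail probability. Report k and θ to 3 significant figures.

k ≈ 3.45, θ ≈ 3.22

Gamma(k,θ) with k>1 has mode (k−1)θ, so θ = 7.89/(k−1).
Need P(X < 29.5) = 0.99 with θ tied to k this way. Start at k = 2, θ = 7.89: P(X<29.5) ≈ 0.887.
Too low — raise k to concentrate. Iterating converges to k ≈ 3.45.
Then θ = 7.89/(3.45−1) ≈ 3.22.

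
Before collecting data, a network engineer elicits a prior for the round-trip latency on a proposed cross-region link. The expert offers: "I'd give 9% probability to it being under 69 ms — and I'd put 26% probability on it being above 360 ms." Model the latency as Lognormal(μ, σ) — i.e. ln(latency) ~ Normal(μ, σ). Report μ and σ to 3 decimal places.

μ ≈ 5.350, σ ≈ 0.833

If T ~ Lognormal(μ,σ) then ln T ~ Normal(μ,σ), so the p-quantile of ln T is μ + z_p·σ.
ln(69) = 4.234 and ln(360) = 5.886; z_{0.09} = -1.341, z_{0.74} = 0.6433.
σ = (5.886 − 4.234)/(0.6433 − (-1.341)) = 0.833.
μ = 4.234 − (-1.341)·0.833 = 5.350.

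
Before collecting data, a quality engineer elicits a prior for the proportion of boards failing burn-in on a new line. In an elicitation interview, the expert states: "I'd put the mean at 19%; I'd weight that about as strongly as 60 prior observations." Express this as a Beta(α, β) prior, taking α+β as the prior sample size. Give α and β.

Under the effective-sample-size interpretation, Beta(α, β) has prior mean α/(α+β) and prior sample size α+β.
So α+β = 60 and α/(α+β) = 0.19, giving α = 0.19·60 = 11.4 and β = 60 − 11.4 = 48.6.

α = 11.4, β = 48.6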